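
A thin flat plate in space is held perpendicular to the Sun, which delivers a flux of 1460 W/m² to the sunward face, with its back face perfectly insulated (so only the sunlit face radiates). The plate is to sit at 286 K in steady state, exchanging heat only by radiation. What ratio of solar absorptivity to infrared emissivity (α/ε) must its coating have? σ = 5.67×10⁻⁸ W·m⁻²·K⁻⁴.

α/ε ≈ 0.260

Balance: αS·A = εσ·1A·T⁴ ⇒ α/ε = σT⁴/S.
α/ε = 5.67×10⁻⁸·(286)⁴/1460 = 5.67×10⁻⁸·6.691×10⁹/1460.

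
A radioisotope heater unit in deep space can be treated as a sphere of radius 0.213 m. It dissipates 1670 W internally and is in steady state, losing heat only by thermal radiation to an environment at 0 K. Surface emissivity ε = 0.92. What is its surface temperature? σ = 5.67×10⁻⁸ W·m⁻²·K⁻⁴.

T ≈ 487 K

Steady state: internal power = radiated power, P = εσA T⁴.
Radiating area A = 4πr² = 0.5701 m².
T⁴ = P/(εσA) = 1670/(0.92·5.67×10⁻⁸·0.5701) = 5.615×10¹⁰ K⁴.
T = (5.615×10¹⁰)^(1/4).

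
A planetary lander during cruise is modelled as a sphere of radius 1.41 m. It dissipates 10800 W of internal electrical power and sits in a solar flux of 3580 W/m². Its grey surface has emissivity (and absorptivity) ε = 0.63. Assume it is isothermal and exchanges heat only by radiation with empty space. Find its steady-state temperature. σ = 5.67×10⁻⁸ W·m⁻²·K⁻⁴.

T ≈ 409 K

At steady state, absorbed solar power + internal power = radiated power.
Absorbed: α·S·A_cross = 0.63·3580·6.246 = 14090 W (cross-section πr²).
Total input = 14090 + 10800 = 24890 W.
Radiated: εσ·A_surf·T⁴ with A_surf = 4πr² = 24.98 m².
T⁴ = 24890/(0.63·5.67×10⁻⁸·24.98) = 2.789×10¹⁰ K⁴.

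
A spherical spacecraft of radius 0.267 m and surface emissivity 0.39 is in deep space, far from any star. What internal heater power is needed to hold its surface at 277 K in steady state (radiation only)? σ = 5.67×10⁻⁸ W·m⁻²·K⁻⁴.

P ≈ 117 W

P = εσ·4πr²·T⁴.
4πr² = 0.8958 m²; T⁴ = 5.887×10⁹ K⁴.
P = 0.39·5.67×10⁻⁸·0.8958·5.887×10⁹.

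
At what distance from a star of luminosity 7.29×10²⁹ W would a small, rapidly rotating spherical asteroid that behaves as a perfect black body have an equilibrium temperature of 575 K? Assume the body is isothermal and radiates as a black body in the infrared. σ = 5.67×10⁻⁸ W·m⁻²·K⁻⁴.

d ≈ 1.53×10¹² m

For an isothermal black-emitting sphere, (1−a)S·πr² = σ·4πr²·T⁴ ⇒ S = 4σT⁴/(1−a).
S = 4·5.67×10⁻⁸·(575)⁴/1.00 = 24790 W/m².
Flux falls as S = L/(4πd²), so d = √(L/(4πS)) = √(7.29×10²⁹/(4π·24790)).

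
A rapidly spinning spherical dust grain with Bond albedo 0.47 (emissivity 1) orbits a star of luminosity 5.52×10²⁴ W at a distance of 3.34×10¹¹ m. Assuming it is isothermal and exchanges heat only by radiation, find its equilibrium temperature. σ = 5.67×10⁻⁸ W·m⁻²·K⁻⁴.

T ≈ 55.1 K

First find the stellar flux at distance d: S = L/(4πd²) = 5.52×10²⁴/(4π·(3.34×10¹¹)²) = 3.938 W/m².
For an isothermal sphere, absorbed (1−a)S·πr² = emitted σ·4πr²·T⁴, so T⁴ = (1−a)S/(4σ).
T⁴ = 0.530·3.938/(4·5.67×10⁻⁸) = 9.202×10⁶ K⁴.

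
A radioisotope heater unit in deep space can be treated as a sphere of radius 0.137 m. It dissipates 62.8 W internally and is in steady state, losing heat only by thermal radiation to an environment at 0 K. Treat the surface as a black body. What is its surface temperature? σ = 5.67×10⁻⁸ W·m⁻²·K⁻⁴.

T ≈ 262 K

Steady state: internal power = radiated power, P = εσA T⁴.
Radiating area A = 4πr² = 0.2359 m².
T⁴ = P/(εσA) = 62.8/(1.0·5.67×10⁻⁸·0.2359) = 4.696×10⁹ K⁴.
T = (4.696×10⁹)^(1/4).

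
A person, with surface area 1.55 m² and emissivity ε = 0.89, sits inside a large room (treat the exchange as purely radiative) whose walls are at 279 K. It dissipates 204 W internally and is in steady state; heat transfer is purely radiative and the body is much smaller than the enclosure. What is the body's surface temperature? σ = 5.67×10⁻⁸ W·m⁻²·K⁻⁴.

For a small grey body in a large enclosure, net radiated power = εσA(T⁴ − T_w⁴).
Steady state: P = εσA(T⁴ − T_w⁴) with A = 1.55 m².
T⁴ = P/(εσA) + T_w⁴ = 204/(0.89·5.67×10⁻⁸·1.550) + (279)⁴
    = 2.608×10⁹ + 6.059×10⁹ = 8.667×10⁹ K⁴.

T ≈ 305 K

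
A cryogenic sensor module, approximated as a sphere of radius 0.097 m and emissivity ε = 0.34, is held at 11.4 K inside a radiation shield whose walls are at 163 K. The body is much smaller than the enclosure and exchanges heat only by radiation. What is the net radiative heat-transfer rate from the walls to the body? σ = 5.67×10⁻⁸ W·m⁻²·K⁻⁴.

P_net ≈ 1.61 W

For a small grey body in a large enclosure: P_net = εσA(T_body⁴ − T_wall⁴).
A = 4πr² = 0.1182 m²; T_body⁴ − T_wall⁴ = 16890 − 7.059×10⁸ = -7.059×10⁸ K⁴.
|P_net| = 0.34·5.67×10⁻⁸·0.1182·7.059×10⁸.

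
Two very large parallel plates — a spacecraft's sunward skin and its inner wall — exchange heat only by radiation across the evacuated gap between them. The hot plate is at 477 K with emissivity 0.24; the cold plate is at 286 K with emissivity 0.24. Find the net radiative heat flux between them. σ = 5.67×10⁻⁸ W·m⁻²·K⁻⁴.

For two infinite grey parallel plates, q = σ(T₁⁴ − T₂⁴)/(1/ε₁ + 1/ε₂ − 1).
T₁⁴ − T₂⁴ = 5.177×10¹⁰ − 6.691×10⁹ = 4.508×10¹⁰ K⁴.
1/ε₁ + 1/ε₂ − 1 = 4.167 + 4.167 − 1 = 7.333.
q = 5.67×10⁻⁸ × 4.508×10¹⁰ / 7.333.

q ≈ 349 W/m²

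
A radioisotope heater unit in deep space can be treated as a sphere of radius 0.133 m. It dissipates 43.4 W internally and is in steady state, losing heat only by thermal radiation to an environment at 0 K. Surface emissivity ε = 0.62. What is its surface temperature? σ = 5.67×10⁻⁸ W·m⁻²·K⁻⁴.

Steady state: internal power = radiated power, P = εσA T⁴.
Radiating area A = 4πr² = 0.2223 m².
T⁴ = P/(εσA) = 43.4/(0.62·5.67×10⁻⁸·0.2223) = 5.554×10⁹ K⁴.
T = (5.554×10⁹)^(1/4).

T ≈ 273 K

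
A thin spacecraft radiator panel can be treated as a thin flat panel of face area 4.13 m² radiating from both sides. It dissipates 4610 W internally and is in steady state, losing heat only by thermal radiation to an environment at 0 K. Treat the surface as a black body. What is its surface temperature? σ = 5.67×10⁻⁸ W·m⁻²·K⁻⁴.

T ≈ 315 K

Steady state: internal power = radiated power, P = εσA T⁴.
Radiating area A = 2·4.13 = 8.260 m².
T⁴ = P/(εσA) = 4610/(1.0·5.67×10⁻⁸·8.260) = 9.843×10⁹ K⁴.
T = (9.843×10⁹)^(1/4).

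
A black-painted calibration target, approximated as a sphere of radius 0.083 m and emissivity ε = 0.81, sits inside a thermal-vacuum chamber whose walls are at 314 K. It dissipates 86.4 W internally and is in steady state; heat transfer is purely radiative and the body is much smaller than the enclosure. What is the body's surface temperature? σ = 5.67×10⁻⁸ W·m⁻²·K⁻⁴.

For a small grey body in a large enclosure, net radiated power = εσA(T⁴ − T_w⁴).
Steady state: P = εσA(T⁴ − T_w⁴) with A = 4πr² = 0.08657 m².
T⁴ = P/(εσA) + T_w⁴ = 86.4/(0.81·5.67×10⁻⁸·0.08657) + (314)⁴
    = 2.173×10¹⁰ + 9.721×10⁹ = 3.145×10¹⁰ K⁴.

T ≈ 421 K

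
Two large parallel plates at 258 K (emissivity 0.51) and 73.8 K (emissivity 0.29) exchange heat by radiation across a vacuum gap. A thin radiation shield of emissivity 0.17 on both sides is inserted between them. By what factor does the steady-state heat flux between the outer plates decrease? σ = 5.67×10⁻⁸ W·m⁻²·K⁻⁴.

Without shield: q₀ = σΔ(T⁴)/(1/ε₁+1/ε₂−1) with denominator 4.409.
With shield the two gaps are in series; the resistances add: (1/ε₁+1/ε_s−1)+(1/ε_s+1/ε₂−1) = 6.843+8.331 = 15.17.
Heat-flux ratio q₀/q = 15.17/4.409.

factor ≈ 3.44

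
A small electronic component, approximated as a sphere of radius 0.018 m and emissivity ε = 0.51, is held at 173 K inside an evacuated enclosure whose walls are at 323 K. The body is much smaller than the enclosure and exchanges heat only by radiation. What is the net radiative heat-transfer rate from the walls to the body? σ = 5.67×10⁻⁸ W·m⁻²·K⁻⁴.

For a small grey body in a large enclosure: P_net = εσA(T_body⁴ − T_wall⁴).
A = 4πr² = 0.004072 m²; T_body⁴ − T_wall⁴ = 8.957×10⁸ − 1.088×10¹⁰ = -9.989×10⁹ K⁴.
|P_net| = 0.51·5.67×10⁻⁸·0.004072·9.989×10⁹.

P_net ≈ 1.18 W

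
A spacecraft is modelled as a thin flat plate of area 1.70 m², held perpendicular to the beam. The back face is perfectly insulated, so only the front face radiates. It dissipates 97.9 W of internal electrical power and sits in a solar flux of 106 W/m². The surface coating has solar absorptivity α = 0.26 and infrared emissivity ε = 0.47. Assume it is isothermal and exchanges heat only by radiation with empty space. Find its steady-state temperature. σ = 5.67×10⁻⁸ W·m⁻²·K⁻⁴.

T ≈ 238 K

At steady state, absorbed solar power + internal power = radiated power.
Absorbed: α·S·A_cross = 0.26·106·1.700 = 46.85 W (cross-section A).
Total input = 46.85 + 97.9 = 144.8 W.
Radiated: εσ·A_surf·T⁴ with A_surf = A = 1.700 m².
T⁴ = 144.8/(0.47·5.67×10⁻⁸·1.700) = 3.195×10⁹ K⁴.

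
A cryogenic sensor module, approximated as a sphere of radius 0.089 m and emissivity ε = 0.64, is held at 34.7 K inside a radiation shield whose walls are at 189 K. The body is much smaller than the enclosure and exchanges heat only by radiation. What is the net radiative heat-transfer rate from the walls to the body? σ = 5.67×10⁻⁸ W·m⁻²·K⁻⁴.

For a small grey body in a large enclosure: P_net = εσA(T_body⁴ − T_wall⁴).
A = 4πr² = 0.09954 m²; T_body⁴ − T_wall⁴ = 1.450×10⁶ − 1.276×10⁹ = -1.275×10⁹ K⁴.
|P_net| = 0.64·5.67×10⁻⁸·0.09954·1.275×10⁹.

P_net ≈ 4.60 W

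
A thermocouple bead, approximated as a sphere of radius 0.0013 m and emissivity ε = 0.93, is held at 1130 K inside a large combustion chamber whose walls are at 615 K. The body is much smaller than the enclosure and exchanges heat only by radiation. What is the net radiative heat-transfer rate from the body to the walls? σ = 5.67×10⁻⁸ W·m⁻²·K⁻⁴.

For a small grey body in a large enclosure: P_net = εσA(T_body⁴ − T_wall⁴).
A = 4πr² = 2.124×10⁻⁵ m²; T_body⁴ − T_wall⁴ = 1.630×10¹² − 1.431×10¹¹ = 1.487×10¹² K⁴.
|P_net| = 0.93·5.67×10⁻⁸·2.124×10⁻⁵·1.487×10¹².

P_net ≈ 1.67 W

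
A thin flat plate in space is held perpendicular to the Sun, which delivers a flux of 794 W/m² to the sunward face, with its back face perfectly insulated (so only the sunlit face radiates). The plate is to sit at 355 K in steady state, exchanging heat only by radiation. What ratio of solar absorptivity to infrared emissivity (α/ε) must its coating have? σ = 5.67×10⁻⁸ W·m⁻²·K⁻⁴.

Balance: αS·A = εσ·1A·T⁴ ⇒ α/ε = σT⁴/S.
α/ε = 5.67×10⁻⁸·(355)⁴/794 = 5.67×10⁻⁸·1.588×10¹⁰/794.

α/ε ≈ 1.13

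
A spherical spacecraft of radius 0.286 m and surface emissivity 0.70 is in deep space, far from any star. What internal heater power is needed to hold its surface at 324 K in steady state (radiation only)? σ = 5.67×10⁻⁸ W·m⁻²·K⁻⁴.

P ≈ 450 W

P = εσ·4πr²·T⁴.
4πr² = 1.028 m²; T⁴ = 1.102×10¹⁰ K⁴.
P = 0.70·5.67×10⁻⁸·1.028·1.102×10¹⁰.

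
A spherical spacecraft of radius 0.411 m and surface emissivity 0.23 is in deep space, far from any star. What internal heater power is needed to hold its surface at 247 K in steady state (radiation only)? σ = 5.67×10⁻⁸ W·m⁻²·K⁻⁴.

P ≈ 103 W

P = εσ·4πr²·T⁴.
4πr² = 2.123 m²; T⁴ = 3.722×10⁹ K⁴.
P = 0.23·5.67×10⁻⁸·2.123·3.722×10⁹.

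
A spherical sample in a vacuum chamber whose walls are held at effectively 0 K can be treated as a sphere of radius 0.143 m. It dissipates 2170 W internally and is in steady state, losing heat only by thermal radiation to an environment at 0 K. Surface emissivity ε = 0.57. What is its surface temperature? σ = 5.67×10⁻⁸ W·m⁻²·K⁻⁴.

Steady state: internal power = radiated power, P = εσA T⁴.
Radiating area A = 4πr² = 0.2570 m².
T⁴ = P/(εσA) = 2170/(0.57·5.67×10⁻⁸·0.2570) = 2.613×10¹¹ K⁴.
T = (2.613×10¹¹)^(1/4).

T ≈ 715 K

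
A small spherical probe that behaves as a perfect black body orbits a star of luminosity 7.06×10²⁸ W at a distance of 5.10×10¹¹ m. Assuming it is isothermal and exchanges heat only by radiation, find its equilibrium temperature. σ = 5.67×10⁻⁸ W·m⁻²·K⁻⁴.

T ≈ 556 K

First find the stellar flux at distance d: S = L/(4πd²) = 7.06×10²⁸/(4π·(5.10×10¹¹)²) = 21600 W/m².
For an isothermal sphere, absorbed (1−a)S·πr² = emitted σ·4πr²·T⁴, so T⁴ = (1−a)S/(4σ).
T⁴ = 1.00·21600/(4·5.67×10⁻⁸) = 9.524×10¹⁰ K⁴.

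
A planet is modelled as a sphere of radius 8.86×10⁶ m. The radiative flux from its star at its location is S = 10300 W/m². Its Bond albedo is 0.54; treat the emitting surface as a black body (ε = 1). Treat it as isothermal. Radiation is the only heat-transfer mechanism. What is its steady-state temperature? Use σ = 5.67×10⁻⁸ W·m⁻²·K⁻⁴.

At equilibrium, absorbed power = emitted power.
Absorbing cross-section = πr² = 2.466×10¹⁴ m²; emitting surface = 4πr² = 9.865×10¹⁴ m² (ratio 4).
(1−a)S·A_cross = εσ·A_surf·T⁴  ⇒  T⁴ = (1−a)S/(4σ).
T⁴ = 0.460·10300/(4·5.67×10⁻⁸) = 2.089×10¹⁰ K⁴.
T = (2.089×10¹⁰)^(1/4).

T ≈ 380 K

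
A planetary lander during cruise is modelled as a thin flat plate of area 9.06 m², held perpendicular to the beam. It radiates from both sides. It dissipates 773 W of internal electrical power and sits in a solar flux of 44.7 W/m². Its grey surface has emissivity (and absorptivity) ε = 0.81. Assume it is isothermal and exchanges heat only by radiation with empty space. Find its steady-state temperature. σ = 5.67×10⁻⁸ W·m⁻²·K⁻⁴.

At steady state, absorbed solar power + internal power = radiated power.
Absorbed: α·S·A_cross = 0.81·44.7·9.060 = 328.0 W (cross-section A).
Total input = 328.0 + 773 = 1101 W.
Radiated: εσ·A_surf·T⁴ with A_surf = 2A = 18.12 m².
T⁴ = 1101/(0.81·5.67×10⁻⁸·18.12) = 1.323×10⁹ K⁴.

T ≈ 191 K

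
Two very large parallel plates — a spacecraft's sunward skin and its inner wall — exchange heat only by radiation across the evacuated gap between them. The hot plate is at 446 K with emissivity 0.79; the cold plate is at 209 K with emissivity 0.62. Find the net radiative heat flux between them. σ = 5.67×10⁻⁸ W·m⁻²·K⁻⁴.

q ≈ 1140 W/m²

For two infinite grey parallel plates, q = σ(T₁⁴ − T₂⁴)/(1/ε₁ + 1/ε₂ − 1).
T₁⁴ − T₂⁴ = 3.957×10¹⁰ − 1.908×10⁹ = 3.766×10¹⁰ K⁴.
1/ε₁ + 1/ε₂ − 1 = 1.266 + 1.613 − 1 = 1.879.
q = 5.67×10⁻⁸ × 3.766×10¹⁰ / 1.879.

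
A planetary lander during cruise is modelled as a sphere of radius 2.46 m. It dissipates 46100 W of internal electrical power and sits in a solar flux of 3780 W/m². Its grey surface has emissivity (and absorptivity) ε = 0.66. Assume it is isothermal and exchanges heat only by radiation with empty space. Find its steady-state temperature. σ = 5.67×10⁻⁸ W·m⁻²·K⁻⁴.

At steady state, absorbed solar power + internal power = radiated power.
Absorbed: α·S·A_cross = 0.66·3780·19.01 = 47430 W (cross-section πr²).
Total input = 47430 + 46100 = 93530 W.
Radiated: εσ·A_surf·T⁴ with A_surf = 4πr² = 76.05 m².
T⁴ = 93530/(0.66·5.67×10⁻⁸·76.05) = 3.287×10¹⁰ K⁴.

T ≈ 426 K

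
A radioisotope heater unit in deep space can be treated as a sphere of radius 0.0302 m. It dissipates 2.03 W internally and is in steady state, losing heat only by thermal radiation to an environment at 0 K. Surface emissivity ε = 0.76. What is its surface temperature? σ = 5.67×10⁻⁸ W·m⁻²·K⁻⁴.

T ≈ 253 K

Steady state: internal power = radiated power, P = εσA T⁴.
Radiating area A = 4πr² = 0.01146 m².
T⁴ = P/(εσA) = 2.03/(0.76·5.67×10⁻⁸·0.01146) = 4.110×10⁹ K⁴.
T = (4.110×10⁹)^(1/4).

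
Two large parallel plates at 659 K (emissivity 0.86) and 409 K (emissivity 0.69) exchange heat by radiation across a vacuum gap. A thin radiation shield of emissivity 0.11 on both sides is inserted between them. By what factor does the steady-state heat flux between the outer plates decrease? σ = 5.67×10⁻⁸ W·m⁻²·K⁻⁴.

factor ≈ 11.7

Without shield: q₀ = σΔ(T⁴)/(1/ε₁+1/ε₂−1) with denominator 1.612.
With shield the two gaps are in series; the resistances add: (1/ε₁+1/ε_s−1)+(1/ε_s+1/ε₂−1) = 9.254+9.540 = 18.79.
Heat-flux ratio q₀/q = 18.79/1.612.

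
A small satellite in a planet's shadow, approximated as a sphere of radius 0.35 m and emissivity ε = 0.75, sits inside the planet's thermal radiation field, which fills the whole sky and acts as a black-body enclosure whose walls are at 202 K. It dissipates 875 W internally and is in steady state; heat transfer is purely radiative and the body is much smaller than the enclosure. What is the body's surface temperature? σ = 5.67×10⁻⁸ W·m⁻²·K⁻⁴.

For a small grey body in a large enclosure, net radiated power = εσA(T⁴ − T_w⁴).
Steady state: P = εσA(T⁴ − T_w⁴) with A = 4πr² = 1.539 m².
T⁴ = P/(εσA) + T_w⁴ = 875/(0.75·5.67×10⁻⁸·1.539) + (202)⁴
    = 1.337×10¹⁰ + 1.665×10⁹ = 1.503×10¹⁰ K⁴.

T ≈ 350 K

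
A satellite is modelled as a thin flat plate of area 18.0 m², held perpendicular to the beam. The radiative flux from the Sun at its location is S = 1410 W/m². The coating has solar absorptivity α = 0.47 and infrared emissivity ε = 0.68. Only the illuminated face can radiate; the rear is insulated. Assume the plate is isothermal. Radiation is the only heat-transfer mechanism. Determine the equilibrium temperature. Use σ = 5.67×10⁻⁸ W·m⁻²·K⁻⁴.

T ≈ 362 K

At equilibrium, absorbed power = emitted power.
Absorbing cross-section = A = 18.00 m²; emitting surface = A = 18.00 m² (ratio 1).
αS·A_cross = εσ·A_surf·T⁴  ⇒  T⁴ = αS/(ε·1σ).
T⁴ = 0.470·1410/(0.68·1·5.67×10⁻⁸) = 1.719×10¹⁰ K⁴.
T = (1.719×10¹⁰)^(1/4).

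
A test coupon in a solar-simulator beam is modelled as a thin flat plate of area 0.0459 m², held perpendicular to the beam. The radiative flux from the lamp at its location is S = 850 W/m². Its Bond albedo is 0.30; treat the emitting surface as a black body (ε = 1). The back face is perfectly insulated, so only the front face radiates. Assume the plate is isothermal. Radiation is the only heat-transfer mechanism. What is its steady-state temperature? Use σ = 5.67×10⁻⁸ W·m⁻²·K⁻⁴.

At equilibrium, absorbed power = emitted power.
Absorbing cross-section = A = 0.04590 m²; emitting surface = A = 0.04590 m² (ratio 1).
(1−a)S·A_cross = εσ·A_surf·T⁴  ⇒  T⁴ = (1−a)S/(1σ).
T⁴ = 0.700·850/(1·5.67×10⁻⁸) = 1.049×10¹⁰ K⁴.
T = (1.049×10¹⁰)^(1/4).

T ≈ 320 K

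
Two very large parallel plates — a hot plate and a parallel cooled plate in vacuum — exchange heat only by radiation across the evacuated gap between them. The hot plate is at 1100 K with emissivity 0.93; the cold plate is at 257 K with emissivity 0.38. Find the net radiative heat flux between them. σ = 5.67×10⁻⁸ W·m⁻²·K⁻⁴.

q ≈ 30600 W/m²

For two infinite grey parallel plates, q = σ(T₁⁴ − T₂⁴)/(1/ε₁ + 1/ε₂ − 1).
T₁⁴ − T₂⁴ = 1.464×10¹² − 4.362×10⁹ = 1.460×10¹² K⁴.
1/ε₁ + 1/ε₂ − 1 = 1.075 + 2.632 − 1 = 2.707.
q = 5.67×10⁻⁸ × 1.460×10¹² / 2.707.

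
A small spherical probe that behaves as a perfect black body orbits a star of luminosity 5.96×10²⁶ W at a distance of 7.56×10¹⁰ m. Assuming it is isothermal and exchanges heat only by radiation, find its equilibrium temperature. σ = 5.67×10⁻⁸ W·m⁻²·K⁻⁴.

T ≈ 437 K

First find the stellar flux at distance d: S = L/(4πd²) = 5.96×10²⁶/(4π·(7.56×10¹⁰)²) = 8298 W/m².
For an isothermal sphere, absorbed (1−a)S·πr² = emitted σ·4πr²·T⁴, so T⁴ = (1−a)S/(4σ).
T⁴ = 1.00·8298/(4·5.67×10⁻⁸) = 3.659×10¹⁰ K⁴.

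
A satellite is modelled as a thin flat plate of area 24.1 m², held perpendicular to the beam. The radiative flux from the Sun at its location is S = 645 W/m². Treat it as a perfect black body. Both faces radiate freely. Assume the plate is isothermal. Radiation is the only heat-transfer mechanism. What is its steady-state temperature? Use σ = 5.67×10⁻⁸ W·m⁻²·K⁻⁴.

T ≈ 275 K

At equilibrium, absorbed power = emitted power.
Absorbing cross-section = A = 24.10 m²; emitting surface = 2A = 48.20 m² (ratio 2).
S·A_cross = εσ·A_surf·T⁴  ⇒  T⁴ = S/(2σ).
T⁴ = 1.00·645/(2·5.67×10⁻⁸) = 5.688×10⁹ K⁴.
T = (5.688×10⁹)^(1/4).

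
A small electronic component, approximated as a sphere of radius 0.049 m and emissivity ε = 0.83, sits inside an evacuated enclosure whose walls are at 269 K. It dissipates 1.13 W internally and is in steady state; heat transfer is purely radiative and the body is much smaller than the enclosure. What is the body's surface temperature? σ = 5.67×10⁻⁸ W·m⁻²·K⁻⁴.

For a small grey body in a large enclosure, net radiated power = εσA(T⁴ − T_w⁴).
Steady state: P = εσA(T⁴ − T_w⁴) with A = 4πr² = 0.03017 m².
T⁴ = P/(εσA) + T_w⁴ = 1.13/(0.83·5.67×10⁻⁸·0.03017) + (269)⁴
    = 7.958×10⁸ + 5.236×10⁹ = 6.032×10⁹ K⁴.

T ≈ 279 K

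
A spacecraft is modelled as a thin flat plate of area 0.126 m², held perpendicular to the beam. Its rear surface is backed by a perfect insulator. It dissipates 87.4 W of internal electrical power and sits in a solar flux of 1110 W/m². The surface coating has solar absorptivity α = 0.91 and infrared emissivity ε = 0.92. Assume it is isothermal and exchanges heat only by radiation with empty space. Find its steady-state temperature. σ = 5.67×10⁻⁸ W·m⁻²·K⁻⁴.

At steady state, absorbed solar power + internal power = radiated power.
Absorbed: α·S·A_cross = 0.91·1110·0.1260 = 127.3 W (cross-section A).
Total input = 127.3 + 87.4 = 214.7 W.
Radiated: εσ·A_surf·T⁴ with A_surf = A = 0.1260 m².
T⁴ = 214.7/(0.92·5.67×10⁻⁸·0.1260) = 3.266×10¹⁰ K⁴.

T ≈ 425 K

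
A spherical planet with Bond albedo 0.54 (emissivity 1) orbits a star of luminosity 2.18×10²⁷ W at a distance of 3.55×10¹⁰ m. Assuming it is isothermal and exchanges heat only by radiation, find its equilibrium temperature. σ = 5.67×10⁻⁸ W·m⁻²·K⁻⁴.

T ≈ 727 K

First find the stellar flux at distance d: S = L/(4πd²) = 2.18×10²⁷/(4π·(3.55×10¹⁰)²) = 1.377×10⁵ W/m².
For an isothermal sphere, absorbed (1−a)S·πr² = emitted σ·4πr²·T⁴, so T⁴ = (1−a)S/(4σ).
T⁴ = 0.460·1.377×10⁵/(4·5.67×10⁻⁸) = 2.792×10¹¹ K⁴.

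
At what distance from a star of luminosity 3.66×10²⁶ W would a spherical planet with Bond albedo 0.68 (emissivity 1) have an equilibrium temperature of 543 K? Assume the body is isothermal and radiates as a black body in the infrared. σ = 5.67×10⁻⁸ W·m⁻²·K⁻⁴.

d ≈ 2.17×10¹⁰ m

For an isothermal black-emitting sphere, (1−a)S·πr² = σ·4πr²·T⁴ ⇒ S = 4σT⁴/(1−a).
S = 4·5.67×10⁻⁸·(543)⁴/0.320 = 61620 W/m².
Flux falls as S = L/(4πd²), so d = √(L/(4πS)) = √(3.66×10²⁶/(4π·61620)).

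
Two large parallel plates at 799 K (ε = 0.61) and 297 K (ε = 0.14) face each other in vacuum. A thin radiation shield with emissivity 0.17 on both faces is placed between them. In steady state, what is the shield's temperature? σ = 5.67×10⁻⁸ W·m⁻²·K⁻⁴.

T_s ≈ 719 K

In steady state the net flux on the hot side equals that on the cold side.
σ(T₁⁴−T_s⁴)/D₁ = σ(T_s⁴−T₂⁴)/D₂, with D₁ = 1/ε₁+1/ε_s−1 = 6.522, D₂ = 1/ε_s+1/ε₂−1 = 12.03.
Solve for T_s⁴: T_s⁴ = (D₂·T₁⁴ + D₁·T₂⁴)/(D₁+D₂) = 2.670×10¹¹ K⁴.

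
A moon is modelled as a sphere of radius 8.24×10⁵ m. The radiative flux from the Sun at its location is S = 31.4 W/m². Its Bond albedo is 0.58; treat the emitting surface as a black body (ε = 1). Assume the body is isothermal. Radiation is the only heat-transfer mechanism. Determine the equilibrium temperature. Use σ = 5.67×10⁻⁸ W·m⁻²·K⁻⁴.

At equilibrium, absorbed power = emitted power.
Absorbing cross-section = πr² = 2.133×10¹² m²; emitting surface = 4πr² = 8.532×10¹² m² (ratio 4).
(1−a)S·A_cross = εσ·A_surf·T⁴  ⇒  T⁴ = (1−a)S/(4σ).
T⁴ = 0.420·31.4/(4·5.67×10⁻⁸) = 5.815×10⁷ K⁴.
T = (5.815×10⁷)^(1/4).

T ≈ 87.3 K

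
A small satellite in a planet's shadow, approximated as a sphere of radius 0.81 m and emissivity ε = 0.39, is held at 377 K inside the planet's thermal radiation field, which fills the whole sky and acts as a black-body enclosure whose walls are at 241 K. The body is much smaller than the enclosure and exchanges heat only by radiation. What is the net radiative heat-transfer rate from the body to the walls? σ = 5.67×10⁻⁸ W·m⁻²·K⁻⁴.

P_net ≈ 3070 W

For a small grey body in a large enclosure: P_net = εσA(T_body⁴ − T_wall⁴).
A = 4πr² = 8.245 m²; T_body⁴ − T_wall⁴ = 2.020×10¹⁰ − 3.373×10⁹ = 1.683×10¹⁰ K⁴.
|P_net| = 0.39·5.67×10⁻⁸·8.245·1.683×10¹⁰.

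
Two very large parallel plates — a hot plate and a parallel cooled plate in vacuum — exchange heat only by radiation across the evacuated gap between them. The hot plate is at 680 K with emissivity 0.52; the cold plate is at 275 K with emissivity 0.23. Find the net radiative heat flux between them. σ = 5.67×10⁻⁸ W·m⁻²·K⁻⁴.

For two infinite grey parallel plates, q = σ(T₁⁴ − T₂⁴)/(1/ε₁ + 1/ε₂ − 1).
T₁⁴ − T₂⁴ = 2.138×10¹¹ − 5.719×10⁹ = 2.081×10¹¹ K⁴.
1/ε₁ + 1/ε₂ − 1 = 1.923 + 4.348 − 1 = 5.271.
q = 5.67×10⁻⁸ × 2.081×10¹¹ / 5.271.

q ≈ 2240 W/m²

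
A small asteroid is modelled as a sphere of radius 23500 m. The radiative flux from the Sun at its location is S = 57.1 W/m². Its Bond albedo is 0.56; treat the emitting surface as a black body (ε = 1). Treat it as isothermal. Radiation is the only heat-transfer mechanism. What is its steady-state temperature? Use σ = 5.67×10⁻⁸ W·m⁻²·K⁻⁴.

T ≈ 103 K

At equilibrium, absorbed power = emitted power.
Absorbing cross-section = πr² = 1.735×10⁹ m²; emitting surface = 4πr² = 6.940×10⁹ m² (ratio 4).
(1−a)S·A_cross = εσ·A_surf·T⁴  ⇒  T⁴ = (1−a)S/(4σ).
T⁴ = 0.440·57.1/(4·5.67×10⁻⁸) = 1.108×10⁸ K⁴.
T = (1.108×10⁸)^(1/4).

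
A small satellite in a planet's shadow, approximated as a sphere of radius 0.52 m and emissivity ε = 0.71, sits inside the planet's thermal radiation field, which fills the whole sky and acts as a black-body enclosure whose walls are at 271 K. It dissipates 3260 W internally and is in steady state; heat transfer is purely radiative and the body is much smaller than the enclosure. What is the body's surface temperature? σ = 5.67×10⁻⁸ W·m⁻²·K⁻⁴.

T ≈ 413 K

For a small grey body in a large enclosure, net radiated power = εσA(T⁴ − T_w⁴).
Steady state: P = εσA(T⁴ − T_w⁴) with A = 4πr² = 3.398 m².
T⁴ = P/(εσA) + T_w⁴ = 3260/(0.71·5.67×10⁻⁸·3.398) + (271)⁴
    = 2.383×10¹⁰ + 5.394×10⁹ = 2.923×10¹⁰ K⁴.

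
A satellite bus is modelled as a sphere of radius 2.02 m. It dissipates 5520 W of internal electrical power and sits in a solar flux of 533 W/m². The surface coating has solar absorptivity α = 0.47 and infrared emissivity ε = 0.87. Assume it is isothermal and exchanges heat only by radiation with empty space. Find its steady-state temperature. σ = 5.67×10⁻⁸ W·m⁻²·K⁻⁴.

T ≈ 242 K

At steady state, absorbed solar power + internal power = radiated power.
Absorbed: α·S·A_cross = 0.47·533·12.82 = 3211 W (cross-section πr²).
Total input = 3211 + 5520 = 8731 W.
Radiated: εσ·A_surf·T⁴ with A_surf = 4πr² = 51.28 m².
T⁴ = 8731/(0.87·5.67×10⁻⁸·51.28) = 3.452×10⁹ K⁴.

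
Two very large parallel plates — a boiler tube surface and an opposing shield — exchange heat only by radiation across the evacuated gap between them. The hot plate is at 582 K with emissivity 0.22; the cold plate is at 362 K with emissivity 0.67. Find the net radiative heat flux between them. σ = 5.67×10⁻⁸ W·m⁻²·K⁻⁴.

q ≈ 1100 W/m²

For two infinite grey parallel plates, q = σ(T₁⁴ − T₂⁴)/(1/ε₁ + 1/ε₂ − 1).
T₁⁴ − T₂⁴ = 1.147×10¹¹ − 1.717×10¹⁰ = 9.756×10¹⁰ K⁴.
1/ε₁ + 1/ε₂ − 1 = 4.545 + 1.493 − 1 = 5.038.
q = 5.67×10⁻⁸ × 9.756×10¹⁰ / 5.038.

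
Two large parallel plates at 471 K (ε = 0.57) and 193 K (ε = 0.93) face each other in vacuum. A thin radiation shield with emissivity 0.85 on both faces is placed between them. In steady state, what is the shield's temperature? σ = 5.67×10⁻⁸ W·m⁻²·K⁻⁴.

T_s ≈ 377 K

In steady state the net flux on the hot side equals that on the cold side.
σ(T₁⁴−T_s⁴)/D₁ = σ(T_s⁴−T₂⁴)/D₂, with D₁ = 1/ε₁+1/ε_s−1 = 1.931, D₂ = 1/ε_s+1/ε₂−1 = 1.252.
Solve for T_s⁴: T_s⁴ = (D₂·T₁⁴ + D₁·T₂⁴)/(D₁+D₂) = 2.020×10¹⁰ K⁴.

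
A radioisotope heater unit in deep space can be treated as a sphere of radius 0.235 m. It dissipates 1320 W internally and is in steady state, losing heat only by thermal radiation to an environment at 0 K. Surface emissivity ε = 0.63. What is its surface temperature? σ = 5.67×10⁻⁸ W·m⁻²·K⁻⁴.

Steady state: internal power = radiated power, P = εσA T⁴.
Radiating area A = 4πr² = 0.6940 m².
T⁴ = P/(εσA) = 1320/(0.63·5.67×10⁻⁸·0.6940) = 5.325×10¹⁰ K⁴.
T = (5.325×10¹⁰)^(1/4).

T ≈ 480 K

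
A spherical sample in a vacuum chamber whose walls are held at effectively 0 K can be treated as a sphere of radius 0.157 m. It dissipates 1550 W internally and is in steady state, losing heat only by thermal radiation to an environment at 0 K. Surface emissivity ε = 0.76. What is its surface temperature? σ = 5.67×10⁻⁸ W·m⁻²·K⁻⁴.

Steady state: internal power = radiated power, P = εσA T⁴.
Radiating area A = 4πr² = 0.3097 m².
T⁴ = P/(εσA) = 1550/(0.76·5.67×10⁻⁸·0.3097) = 1.161×10¹¹ K⁴.
T = (1.161×10¹¹)^(1/4).

T ≈ 584 K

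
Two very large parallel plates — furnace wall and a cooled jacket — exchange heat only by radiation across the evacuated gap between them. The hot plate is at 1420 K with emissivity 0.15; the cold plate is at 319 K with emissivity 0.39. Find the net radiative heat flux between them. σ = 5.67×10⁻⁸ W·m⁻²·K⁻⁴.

For two infinite grey parallel plates, q = σ(T₁⁴ − T₂⁴)/(1/ε₁ + 1/ε₂ − 1).
T₁⁴ − T₂⁴ = 4.066×10¹² − 1.036×10¹⁰ = 4.056×10¹² K⁴.
1/ε₁ + 1/ε₂ − 1 = 6.667 + 2.564 − 1 = 8.231.
q = 5.67×10⁻⁸ × 4.056×10¹² / 8.231.

q ≈ 27900 W/m²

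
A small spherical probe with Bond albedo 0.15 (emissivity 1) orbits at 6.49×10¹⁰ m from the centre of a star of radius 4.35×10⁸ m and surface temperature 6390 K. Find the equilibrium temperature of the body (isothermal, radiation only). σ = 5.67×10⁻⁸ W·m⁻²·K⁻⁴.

T ≈ 355 K

The star's surface emits σT_*⁴; at distance d the flux is S = σT_*⁴(R_*/d)².
S = 5.67×10⁻⁸·(6390)⁴·(4.35×10⁸/6.49×10¹⁰)² = 4247 W/m².
For an isothermal sphere T⁴ = (1−a)S/(4σ) = 1.592×10¹⁰ K⁴.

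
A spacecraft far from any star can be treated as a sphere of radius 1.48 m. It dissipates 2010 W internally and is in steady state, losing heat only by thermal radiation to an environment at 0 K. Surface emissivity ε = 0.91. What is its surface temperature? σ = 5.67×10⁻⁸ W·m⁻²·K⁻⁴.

T ≈ 194 K

Steady state: internal power = radiated power, P = εσA T⁴.
Radiating area A = 4πr² = 27.53 m².
T⁴ = P/(εσA) = 2010/(0.91·5.67×10⁻⁸·27.53) = 1.415×10⁹ K⁴.
T = (1.415×10⁹)^(1/4).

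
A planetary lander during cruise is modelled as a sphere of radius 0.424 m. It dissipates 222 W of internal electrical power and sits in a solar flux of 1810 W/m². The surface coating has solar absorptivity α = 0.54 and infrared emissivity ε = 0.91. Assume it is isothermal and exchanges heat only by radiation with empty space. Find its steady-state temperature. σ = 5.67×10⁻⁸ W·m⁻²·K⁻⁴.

At steady state, absorbed solar power + internal power = radiated power.
Absorbed: α·S·A_cross = 0.54·1810·0.5648 = 552.0 W (cross-section πr²).
Total input = 552.0 + 222 = 774.0 W.
Radiated: εσ·A_surf·T⁴ with A_surf = 4πr² = 2.259 m².
T⁴ = 774.0/(0.91·5.67×10⁻⁸·2.259) = 6.640×10⁹ K⁴.

T ≈ 285 K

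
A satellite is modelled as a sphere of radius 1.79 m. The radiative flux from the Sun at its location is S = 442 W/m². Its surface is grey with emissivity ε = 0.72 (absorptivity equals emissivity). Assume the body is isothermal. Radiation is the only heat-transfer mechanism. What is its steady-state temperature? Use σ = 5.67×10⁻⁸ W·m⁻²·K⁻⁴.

At equilibrium, absorbed power = emitted power.
Absorbing cross-section = πr² = 10.07 m²; emitting surface = 4πr² = 40.26 m² (ratio 4).
εS·A_cross = εσ·A_surf·T⁴  ⇒  T⁴ = S/(4σ)   (ε cancels).
T⁴ = 442/(4·5.67×10⁻⁸) = 1.949×10⁹ K⁴.
T = (1.949×10⁹)^(1/4).

T ≈ 210 K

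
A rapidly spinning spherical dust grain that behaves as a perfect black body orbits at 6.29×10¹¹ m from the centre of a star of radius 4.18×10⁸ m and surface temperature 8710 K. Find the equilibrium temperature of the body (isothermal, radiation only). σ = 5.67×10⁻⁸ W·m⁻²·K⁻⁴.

The star's surface emits σT_*⁴; at distance d the flux is S = σT_*⁴(R_*/d)².
S = 5.67×10⁻⁸·(8710)⁴·(4.18×10⁸/6.29×10¹¹)² = 144.1 W/m².
For an isothermal sphere T⁴ = (1−a)S/(4σ) = 6.354×10⁸ K⁴.

T ≈ 159 K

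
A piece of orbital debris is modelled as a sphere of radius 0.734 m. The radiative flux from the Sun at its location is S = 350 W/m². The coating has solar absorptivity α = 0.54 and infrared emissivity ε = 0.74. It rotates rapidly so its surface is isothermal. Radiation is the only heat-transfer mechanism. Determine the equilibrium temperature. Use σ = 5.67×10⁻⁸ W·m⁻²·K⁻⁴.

T ≈ 183 K

At equilibrium, absorbed power = emitted power.
Absorbing cross-section = πr² = 1.693 m²; emitting surface = 4πr² = 6.770 m² (ratio 4).
αS·A_cross = εσ·A_surf·T⁴  ⇒  T⁴ = αS/(ε·4σ).
T⁴ = 0.540·350/(0.74·4·5.67×10⁻⁸) = 1.126×10⁹ K⁴.
T = (1.126×10⁹)^(1/4).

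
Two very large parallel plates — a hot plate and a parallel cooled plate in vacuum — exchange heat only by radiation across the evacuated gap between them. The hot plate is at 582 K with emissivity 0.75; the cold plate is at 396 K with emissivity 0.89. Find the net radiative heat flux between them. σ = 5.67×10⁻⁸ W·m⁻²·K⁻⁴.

For two infinite grey parallel plates, q = σ(T₁⁴ − T₂⁴)/(1/ε₁ + 1/ε₂ − 1).
T₁⁴ − T₂⁴ = 1.147×10¹¹ − 2.459×10¹⁰ = 9.014×10¹⁰ K⁴.
1/ε₁ + 1/ε₂ − 1 = 1.333 + 1.124 − 1 = 1.457.
q = 5.67×10⁻⁸ × 9.014×10¹⁰ / 1.457.

q ≈ 3510 W/m²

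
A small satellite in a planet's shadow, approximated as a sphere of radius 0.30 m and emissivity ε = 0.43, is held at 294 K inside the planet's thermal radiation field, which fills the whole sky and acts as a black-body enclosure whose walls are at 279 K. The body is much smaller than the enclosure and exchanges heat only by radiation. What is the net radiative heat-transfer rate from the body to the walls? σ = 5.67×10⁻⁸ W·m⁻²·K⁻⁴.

P_net ≈ 38.9 W

For a small grey body in a large enclosure: P_net = εσA(T_body⁴ − T_wall⁴).
A = 4πr² = 1.131 m²; T_body⁴ − T_wall⁴ = 7.471×10⁹ − 6.059×10⁹ = 1.412×10⁹ K⁴.
|P_net| = 0.43·5.67×10⁻⁸·1.131·1.412×10⁹.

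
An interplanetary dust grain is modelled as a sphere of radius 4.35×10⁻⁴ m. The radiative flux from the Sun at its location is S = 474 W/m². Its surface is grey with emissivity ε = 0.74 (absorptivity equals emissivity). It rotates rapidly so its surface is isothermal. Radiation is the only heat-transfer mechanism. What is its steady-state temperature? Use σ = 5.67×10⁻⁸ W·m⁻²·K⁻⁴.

At equilibrium, absorbed power = emitted power.
Absorbing cross-section = πr² = 5.945×10⁻⁷ m²; emitting surface = 4πr² = 2.378×10⁻⁶ m² (ratio 4).
εS·A_cross = εσ·A_surf·T⁴  ⇒  T⁴ = S/(4σ)   (ε cancels).
T⁴ = 474/(4·5.67×10⁻⁸) = 2.090×10⁹ K⁴.
T = (2.090×10⁹)^(1/4).

T ≈ 214 K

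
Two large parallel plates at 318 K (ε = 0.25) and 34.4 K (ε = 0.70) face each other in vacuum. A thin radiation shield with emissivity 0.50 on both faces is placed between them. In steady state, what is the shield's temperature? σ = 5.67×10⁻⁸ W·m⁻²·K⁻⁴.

In steady state the net flux on the hot side equals that on the cold side.
σ(T₁⁴−T_s⁴)/D₁ = σ(T_s⁴−T₂⁴)/D₂, with D₁ = 1/ε₁+1/ε_s−1 = 5.000, D₂ = 1/ε_s+1/ε₂−1 = 2.429.
Solve for T_s⁴: T_s⁴ = (D₂·T₁⁴ + D₁·T₂⁴)/(D₁+D₂) = 3.344×10⁹ K⁴.

T_s ≈ 240 K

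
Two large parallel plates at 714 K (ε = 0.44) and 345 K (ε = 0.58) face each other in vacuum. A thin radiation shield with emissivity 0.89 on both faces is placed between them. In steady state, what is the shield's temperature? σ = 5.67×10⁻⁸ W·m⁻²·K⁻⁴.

T_s ≈ 590 K

In steady state the net flux on the hot side equals that on the cold side.
σ(T₁⁴−T_s⁴)/D₁ = σ(T_s⁴−T₂⁴)/D₂, with D₁ = 1/ε₁+1/ε_s−1 = 2.396, D₂ = 1/ε_s+1/ε₂−1 = 1.848.
Solve for T_s⁴: T_s⁴ = (D₂·T₁⁴ + D₁·T₂⁴)/(D₁+D₂) = 1.211×10¹¹ K⁴.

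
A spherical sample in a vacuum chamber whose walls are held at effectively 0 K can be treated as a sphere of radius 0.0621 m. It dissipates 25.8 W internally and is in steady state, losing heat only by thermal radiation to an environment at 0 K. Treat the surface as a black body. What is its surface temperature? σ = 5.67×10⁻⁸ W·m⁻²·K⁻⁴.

T ≈ 311 K

Steady state: internal power = radiated power, P = εσA T⁴.
Radiating area A = 4πr² = 0.04846 m².
T⁴ = P/(εσA) = 25.8/(1.0·5.67×10⁻⁸·0.04846) = 9.390×10⁹ K⁴.
T = (9.390×10⁹)^(1/4).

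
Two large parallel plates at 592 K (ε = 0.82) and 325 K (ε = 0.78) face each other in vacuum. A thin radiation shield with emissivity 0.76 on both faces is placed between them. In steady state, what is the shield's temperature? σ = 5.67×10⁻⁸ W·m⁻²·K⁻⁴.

T_s ≈ 511 K

In steady state the net flux on the hot side equals that on the cold side.
σ(T₁⁴−T_s⁴)/D₁ = σ(T_s⁴−T₂⁴)/D₂, with D₁ = 1/ε₁+1/ε_s−1 = 1.535, D₂ = 1/ε_s+1/ε₂−1 = 1.598.
Solve for T_s⁴: T_s⁴ = (D₂·T₁⁴ + D₁·T₂⁴)/(D₁+D₂) = 6.811×10¹⁰ K⁴.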